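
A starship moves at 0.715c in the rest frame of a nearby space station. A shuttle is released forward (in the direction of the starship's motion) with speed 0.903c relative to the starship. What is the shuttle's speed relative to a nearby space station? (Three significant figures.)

0.983c

Relativistic velocity addition: u = (u' + v)/(1 + u'v/c²), with u' = 0.903c and v = 0.715c.
Numerator: 0.903 + 0.715 = 1.618. Denominator: 1 + (0.903)(0.715) = 1.645645.
u = 1.618/1.645645 = 0.9832, so the speed is 0.983c.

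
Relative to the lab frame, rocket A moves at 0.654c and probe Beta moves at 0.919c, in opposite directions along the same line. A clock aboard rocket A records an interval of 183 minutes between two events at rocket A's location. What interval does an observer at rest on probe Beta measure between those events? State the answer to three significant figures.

Transform rocket A's velocity into probe Beta's frame: (0.654 + 0.919)/(1 + 0.654·0.919) = 1.573/1.601026, so the relative speed is 0.98249c.
γ for this relative speed: γ = 1/√(1 − 0.965287) = 5.3673.
Rocket A's interval is proper; time dilation gives Δt_B = γΔτ = 5.3673 × 183 minutes = 982 minutes.

982 minutes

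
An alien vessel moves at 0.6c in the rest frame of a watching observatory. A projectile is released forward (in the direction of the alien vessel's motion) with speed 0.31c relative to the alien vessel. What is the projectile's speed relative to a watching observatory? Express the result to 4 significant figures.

0.7673c

Relativistic velocity addition: u = (u' + v)/(1 + u'v/c²), with u' = 0.31c and v = 0.6c.
Numerator: 0.31 + 0.6 = 0.91. Denominator: 1 + (0.31)(0.6) = 1.186.
u = 0.91/1.186 = 0.76728, so the speed is 0.7673c.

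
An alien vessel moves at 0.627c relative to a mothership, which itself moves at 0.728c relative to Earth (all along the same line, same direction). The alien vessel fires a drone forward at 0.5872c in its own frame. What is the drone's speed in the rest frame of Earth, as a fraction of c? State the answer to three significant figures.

0.981c

Compose velocities in two stages. Stage 1 (into S'): u₁ = (0.5872+0.627)/(1+0.5872×0.627) = 0.88746.
Stage 2 (into S): u = (0.88746+0.728)/(1+0.88746×0.728) = 0.9814, so the speed is 0.981c.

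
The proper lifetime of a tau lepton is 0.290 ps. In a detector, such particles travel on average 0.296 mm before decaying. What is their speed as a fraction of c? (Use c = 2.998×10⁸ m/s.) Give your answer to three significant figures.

0.959c

Lab distance = (lab lifetime)·v = γτ·βc, so βγ = d/(cτ) = 2.960×10^-4/(2.998×10⁸ × 2.900×10^-13) = 3.4046.
With βγ = 3.4046: γ² = 1 + (βγ)² = 12.5913, and β = (βγ)/γ = 3.4046/3.54842 = 0.959.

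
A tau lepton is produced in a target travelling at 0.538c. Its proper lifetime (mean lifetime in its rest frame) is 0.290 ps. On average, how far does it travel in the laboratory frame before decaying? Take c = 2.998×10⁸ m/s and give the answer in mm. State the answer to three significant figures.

Lorentz factor: γ = (1 − 0.289444)^(−1/2) = 1.1863.
Lab-frame lifetime: Δt = γτ = 1.1863 × 0.290 ps = 0.34403 ps.
Distance: d = vΔt = 0.538 × 2.998×10⁸ m/s × 3.4403×10^-13 s = 5.55×10^-5 m = 0.0555 mm.

0.0555 mm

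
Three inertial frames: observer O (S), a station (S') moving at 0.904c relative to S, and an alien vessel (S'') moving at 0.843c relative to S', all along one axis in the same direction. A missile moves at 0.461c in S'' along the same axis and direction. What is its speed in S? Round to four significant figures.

First combine the missile and alien vessel (S''→S'): u₁ = (0.461 + 0.843)/(1 + 0.461×0.843) = 1.304/1.388623 = 0.93906.
Then combine with the station (S'→S): u = (0.93906 + 0.904)/(1 + 0.93906×0.904) = 1.84306/1.84891024 = 0.99684.

0.9968c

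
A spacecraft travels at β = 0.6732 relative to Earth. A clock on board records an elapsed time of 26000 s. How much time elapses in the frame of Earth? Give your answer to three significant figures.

Lorentz factor: γ = (1 − 0.45319824)^(−1/2) = 1.3523.
Time dilation: Δt = γ·Δτ = 1.3523 × 26000 = 35200 s.

35200 s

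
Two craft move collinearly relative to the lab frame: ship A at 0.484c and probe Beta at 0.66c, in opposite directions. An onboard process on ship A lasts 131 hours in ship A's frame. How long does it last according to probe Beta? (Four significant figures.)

The velocity of ship A relative to probe Beta is (0.484 + 0.66)c / (1 + 0.484×0.66) = 0.86703c; relative speed 0.86703c.
γ for this relative speed: γ = 1/√(1 − 0.751741) = 2.007.
The clock on ship A records proper time, so probe Beta measures Δt = γΔτ = 2.007 × 131 = 262.9 hours.

262.9 hours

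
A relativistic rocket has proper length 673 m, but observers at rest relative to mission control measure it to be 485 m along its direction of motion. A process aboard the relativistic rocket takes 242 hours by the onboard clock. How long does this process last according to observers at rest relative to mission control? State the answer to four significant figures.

γ = L₀/L = 673/485 = 1.38763.
Δt = γΔτ = 1.38763 × 242 = 335.8 hours.

335.8 hours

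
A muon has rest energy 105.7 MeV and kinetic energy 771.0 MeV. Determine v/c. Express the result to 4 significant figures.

γ = 1 + K/(mc²) = 1 + 771.0/105.7 = 8.2942.
β = √(1 − 1/γ²) = √(1 − 0.0145362) = √0.9854638 = 0.9927.

0.9927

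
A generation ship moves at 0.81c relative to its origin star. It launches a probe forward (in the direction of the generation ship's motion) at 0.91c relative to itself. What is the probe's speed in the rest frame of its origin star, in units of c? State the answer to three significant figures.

In units of c, u = (u' + v)/(1 + u'v) with u' = 0.91 and v = 0.81.
Numerator: 0.91 + 0.81 = 1.72. Denominator: 1 + (0.91)(0.81) = 1.7371.
u = 1.72/1.7371 = 0.99016, so the speed is 0.990c.

0.990c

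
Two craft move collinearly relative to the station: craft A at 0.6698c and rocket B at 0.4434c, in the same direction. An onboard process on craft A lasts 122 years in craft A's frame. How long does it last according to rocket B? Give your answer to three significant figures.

The velocity of craft A relative to rocket B is (0.6698 − 0.4434)c / (1 − 0.6698×0.4434) = 0.32204c; relative speed 0.32204c.
At |u| = 0.32204c, γ = (1 − 0.10371)^(−1/2) = 1.0563.
The clock on craft A records proper time, so rocket B measures Δt = γΔτ = 1.0563 × 122 = 129 years.

129 years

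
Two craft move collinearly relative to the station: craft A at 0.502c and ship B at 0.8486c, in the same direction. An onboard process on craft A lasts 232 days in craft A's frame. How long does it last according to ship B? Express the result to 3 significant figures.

Transform craft A's velocity into ship B's frame: (0.502 − 0.8486)/(1 − 0.502·0.8486) = −0.3466/0.5740028, so the relative speed is 0.60383c.
At |u| = 0.60383c, γ = (1 − 0.364611)^(−1/2) = 1.2545.
The clock on craft A records proper time, so ship B measures Δt = γΔτ = 1.2545 × 232 = 291 days.

291 days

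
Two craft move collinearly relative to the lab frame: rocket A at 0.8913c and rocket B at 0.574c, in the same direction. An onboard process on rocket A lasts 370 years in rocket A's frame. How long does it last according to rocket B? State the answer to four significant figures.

486.7 years

The velocity of rocket A relative to rocket B is (0.8913 − 0.574)c / (1 − 0.8913×0.574) = 0.64968c; relative speed 0.64968c.
γ for this relative speed: γ = 1/√(1 − 0.422084) = 1.3154.
Rocket A's interval is proper; time dilation gives Δt_B = γΔτ = 1.3154 × 370 years = 486.7 years.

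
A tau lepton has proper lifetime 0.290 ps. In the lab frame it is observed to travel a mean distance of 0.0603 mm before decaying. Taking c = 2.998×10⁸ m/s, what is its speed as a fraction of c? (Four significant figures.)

0.5699c

d = βγcτ ⇒ βγ = d/(cτ) = 6.030×10^-5 m / (8.6942×10^-5 m) = 0.69357.
β = (βγ)/√(1+(βγ)²) = 0.69357/√1.481039 = 0.5699.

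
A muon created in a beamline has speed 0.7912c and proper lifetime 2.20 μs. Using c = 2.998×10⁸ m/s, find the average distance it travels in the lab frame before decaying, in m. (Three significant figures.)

853 m

γ = 1/√(1 − β²) = 1/√(1 − 0.62599744) = 1/√0.37400256 = 1/0.611557 = 1.6352.
Lab-frame lifetime: Δt = γτ = 1.6352 × 2.20 μs = 3.5974 μs.
Distance: d = vΔt = 0.7912 × 2.998×10⁸ m/s × 3.5974×10^-6 s = 853 m.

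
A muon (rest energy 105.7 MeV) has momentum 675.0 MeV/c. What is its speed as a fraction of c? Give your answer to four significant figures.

βγ = pc/(mc²) = 675.0/105.7 = 6.386.
Since γ² = 1 + (βγ)² = 41.781, γ = √41.781 = 6.46382, and β = (βγ)/γ = 6.386/6.46382 = 0.9880.

0.9880c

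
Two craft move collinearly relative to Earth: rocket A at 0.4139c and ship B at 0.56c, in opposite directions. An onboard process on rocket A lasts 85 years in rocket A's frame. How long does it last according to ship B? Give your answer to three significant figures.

The velocity of rocket A relative to ship B is (0.4139 + 0.56)c / (1 + 0.4139×0.56) = 0.79064c; relative speed 0.79064c.
At |u| = 0.79064c, γ = (1 − 0.625112)^(−1/2) = 1.6332.
The clock on rocket A records proper time, so ship B measures Δt = γΔτ = 1.6332 × 85 = 139 years.

139 years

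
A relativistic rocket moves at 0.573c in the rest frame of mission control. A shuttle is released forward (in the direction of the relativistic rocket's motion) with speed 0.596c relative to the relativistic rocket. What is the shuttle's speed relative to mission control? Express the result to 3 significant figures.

In units of c, u = (u' + v)/(1 + u'v) with u' = 0.596 and v = 0.573.
Numerator: 0.596 + 0.573 = 1.169. Denominator: 1 + (0.596)(0.573) = 1.341508.
u = 1.169/1.341508 = 0.87141, so the speed is 0.871c.

0.871c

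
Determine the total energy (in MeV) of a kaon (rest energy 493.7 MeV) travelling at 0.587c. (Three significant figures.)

610 MeV

With β = 0.587, γ = 1/√(1 − 0.587²) = 1/√0.655431 = 1.2352.
Total energy: E = γmc² = 1.2352 × 493.7 MeV = 610 MeV.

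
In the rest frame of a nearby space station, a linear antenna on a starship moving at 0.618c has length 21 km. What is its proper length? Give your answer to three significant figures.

With β = 0.618, γ = 1/√(1 − 0.618²) = 1/√0.618076 = 1.272.
Proper length: L₀ = γ·L = 1.272 × 21 = 26.7 km.

26.7 km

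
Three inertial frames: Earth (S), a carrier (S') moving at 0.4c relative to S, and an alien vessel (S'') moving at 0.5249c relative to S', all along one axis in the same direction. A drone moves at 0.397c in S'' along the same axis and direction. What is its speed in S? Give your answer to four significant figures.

First combine the drone and alien vessel (S''→S'): u₁ = (0.397 + 0.5249)/(1 + 0.397×0.5249) = 0.9219/1.2083853 = 0.76292.
Then combine with the carrier (S'→S): u = (0.76292 + 0.4)/(1 + 0.76292×0.4) = 1.16292/1.305168 = 0.89101.

0.8910c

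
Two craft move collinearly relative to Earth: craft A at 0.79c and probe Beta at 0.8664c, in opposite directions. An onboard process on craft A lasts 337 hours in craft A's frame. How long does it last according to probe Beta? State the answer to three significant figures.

1850 hours

Speed of craft A in probe Beta's frame: u = (v_A + v_B)/(1 + v_A v_B/c²) = (0.79 + 0.8664)/(1 + 0.79×0.8664) = 1.6564/1.684456 = 0.98334; |u| = 0.98334c.
γ for this relative speed: γ = 1/√(1 − 0.966958) = 5.5013.
Craft A's interval is proper; time dilation gives Δt_B = γΔτ = 5.5013 × 337 hours = 1850 hours.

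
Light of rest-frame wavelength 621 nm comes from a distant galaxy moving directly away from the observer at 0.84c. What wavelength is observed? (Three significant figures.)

Relativistic Doppler for wavelength: λ_obs = λ_src · √((1+β)/(1−β)).
With β = 0.84: factor = √(1.84/0.16) = 3.3912.
λ_obs = 621 × 3.3912 = 2110 nm.

2110 nm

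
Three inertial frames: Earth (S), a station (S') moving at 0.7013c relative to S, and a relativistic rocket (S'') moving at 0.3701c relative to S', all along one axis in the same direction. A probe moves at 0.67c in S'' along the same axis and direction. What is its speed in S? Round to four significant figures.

0.9686c

Compose velocities in two stages. Stage 1 (into S'): u₁ = (0.67+0.3701)/(1+0.67×0.3701) = 0.83344.
Stage 2 (into S): u = (0.83344+0.7013)/(1+0.83344×0.7013) = 0.9686, so the speed is 0.9686c.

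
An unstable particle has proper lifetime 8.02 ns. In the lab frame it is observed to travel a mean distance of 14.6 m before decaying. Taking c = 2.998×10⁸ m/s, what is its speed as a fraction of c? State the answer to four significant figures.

Let x = d/(cτ) = 14.60 m / (2.998×10⁸ m/s × 8.020×10^-9 s) = 6.0722. Since d = βγcτ, x = βγ = β/√(1−β²).
Solving: β² = x²/(1+x²) = 36.8716/37.8716 = 0.973595, so β = 0.9867.

0.9867c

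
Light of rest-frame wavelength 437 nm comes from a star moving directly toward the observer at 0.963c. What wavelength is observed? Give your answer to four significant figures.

60.00 nm

Relativistic Doppler for wavelength: λ_obs = λ_src · √((1−β)/(1+β)).
With β = 0.963: factor = √(0.037/1.963) = 0.13729.
λ_obs = 437 × 0.13729 = 60.00 nm.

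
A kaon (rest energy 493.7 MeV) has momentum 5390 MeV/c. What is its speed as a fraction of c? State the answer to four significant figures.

βγ = pc/(mc²) = 5390/493.7 = 10.918.
Since γ² = 1 + (βγ)² = 120.203, γ = √120.203 = 10.9637, and β = (βγ)/γ = 10.918/10.9637 = 0.9958.

0.9958c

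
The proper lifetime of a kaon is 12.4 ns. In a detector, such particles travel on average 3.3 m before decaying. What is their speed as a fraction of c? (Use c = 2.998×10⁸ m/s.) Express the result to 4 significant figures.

0.6639c

Let x = d/(cτ) = 3.300 m / (2.998×10⁸ m/s × 1.240×10^-8 s) = 0.88769. Since d = βγcτ, x = βγ = β/√(1−β²).
Solving: β² = x²/(1+x²) = 0.787994/1.787994 = 0.440714, so β = 0.6639.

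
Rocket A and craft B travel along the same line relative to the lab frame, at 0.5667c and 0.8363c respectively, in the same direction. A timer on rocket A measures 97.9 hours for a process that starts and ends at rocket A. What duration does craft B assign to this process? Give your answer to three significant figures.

Transform rocket A's velocity into craft B's frame: (0.5667 − 0.8363)/(1 − 0.5667·0.8363) = −0.2696/0.52606879, so the relative speed is 0.51248c.
At |u| = 0.51248c, γ = (1 − 0.262636)^(−1/2) = 1.1646.
Rocket A's interval is proper; time dilation gives Δt_B = γΔτ = 1.1646 × 97.9 hours = 114 hours.

114 hours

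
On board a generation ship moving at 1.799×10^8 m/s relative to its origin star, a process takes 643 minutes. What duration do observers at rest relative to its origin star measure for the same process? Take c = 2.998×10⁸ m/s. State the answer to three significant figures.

β = v/c = (1.799×10^8 m/s)/(2.998×10⁸ m/s) = 0.600067.
γ = 1/√(1 − β²) = 1/√(1 − 0.3600804) = 1/√0.6399196 = 1/0.79995 = 1.2501.
Time dilation: Δt = γ·Δτ = 1.2501 × 643 = 804 minutes.

804 minutes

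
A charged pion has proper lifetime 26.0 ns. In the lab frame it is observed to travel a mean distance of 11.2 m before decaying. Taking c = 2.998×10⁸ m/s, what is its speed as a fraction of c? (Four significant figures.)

0.8208c

Lab distance = (lab lifetime)·v = γτ·βc, so βγ = d/(cτ) = 11.20/(2.998×10⁸ × 2.600×10^-8) = 1.4369.
With βγ = 1.4369: γ² = 1 + (βγ)² = 3.06468, and β = (βγ)/γ = 1.4369/1.75062 = 0.8208.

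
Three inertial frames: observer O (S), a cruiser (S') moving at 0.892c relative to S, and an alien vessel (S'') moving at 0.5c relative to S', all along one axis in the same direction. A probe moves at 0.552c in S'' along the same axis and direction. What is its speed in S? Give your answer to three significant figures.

Compose velocities in two stages. Stage 1 (into S'): u₁ = (0.552+0.5)/(1+0.552×0.5) = 0.82445.
Stage 2 (into S): u = (0.82445+0.892)/(1+0.82445×0.892) = 0.98907, so the speed is 0.989c.

0.989c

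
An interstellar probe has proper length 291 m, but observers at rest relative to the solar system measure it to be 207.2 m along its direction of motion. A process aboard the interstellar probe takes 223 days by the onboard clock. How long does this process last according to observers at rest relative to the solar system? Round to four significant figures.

From L = L₀/γ: γ = 291/207.2 = 1.40444.
The same γ dilates the second interval: 1.40444 × 223 days = 313.2 days.

313.2 days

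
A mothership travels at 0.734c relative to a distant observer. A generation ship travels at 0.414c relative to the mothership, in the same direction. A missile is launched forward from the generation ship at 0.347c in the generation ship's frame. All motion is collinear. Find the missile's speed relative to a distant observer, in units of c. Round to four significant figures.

Apply u = (u'+v)/(1+u'v) twice. Missile in the mothership frame: (0.347+0.414)/(1+0.347·0.414) = 0.761/1.143658 = 0.66541c.
That velocity, transformed to the rest frame of a distant observer: (0.66541+0.734)/(1+0.66541·0.734) = 1.39941/1.48841094 = 0.9402c.

0.9402c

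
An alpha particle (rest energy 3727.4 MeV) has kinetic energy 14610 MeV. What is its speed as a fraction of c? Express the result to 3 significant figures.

0.979c

γ = 1 + K/(mc²) = 1 + 14610/3727.4 = 4.9196.
β = √(1 − 1/γ²) = √(1 − 0.0413181) = √0.9586819 = 0.979.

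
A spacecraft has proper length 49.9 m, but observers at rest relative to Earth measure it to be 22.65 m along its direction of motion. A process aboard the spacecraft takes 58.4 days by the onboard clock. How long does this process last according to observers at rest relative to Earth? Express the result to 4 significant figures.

128.7 days

γ = L₀/L = 49.9/22.65 = 2.20309.
Δt = γΔτ = 2.20309 × 58.4 = 128.7 days.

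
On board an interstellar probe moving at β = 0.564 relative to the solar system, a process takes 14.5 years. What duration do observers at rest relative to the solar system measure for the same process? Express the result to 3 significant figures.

β² = 0.318096, so γ = 1/√0.681904 = 1.211.
Time dilation: Δt = γ·Δτ = 1.211 × 14.5 = 17.6 years.

17.6 years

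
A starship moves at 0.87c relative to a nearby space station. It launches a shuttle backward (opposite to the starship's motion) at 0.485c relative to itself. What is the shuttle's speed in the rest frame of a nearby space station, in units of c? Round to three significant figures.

0.666c

In units of c, u = (u' + v)/(1 + u'v) with u' = −0.485 and v = 0.87.
Numerator: −0.485 + 0.87 = 0.385. Denominator: 1 + (−0.485)(0.87) = 0.57805.
u = 0.385/0.57805 = 0.66603, so the speed is 0.666c.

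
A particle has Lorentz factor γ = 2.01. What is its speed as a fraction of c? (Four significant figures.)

β = √(1 − 1/γ²) = √(1 − 1/4.0401) = √0.752481 = 0.8675.

0.8675c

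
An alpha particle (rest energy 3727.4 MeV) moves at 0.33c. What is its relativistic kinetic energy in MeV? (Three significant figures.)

221 MeV

γ = 1/√(1 − β²) = 1/√(1 − 0.1089) = 1/√0.8911 = 1/0.943981 = 1.059343.
Kinetic energy: K = (γ − 1)mc² = (1.059343 − 1) × 3727.4 MeV = 0.059343 × 3727.4 = 221 MeV.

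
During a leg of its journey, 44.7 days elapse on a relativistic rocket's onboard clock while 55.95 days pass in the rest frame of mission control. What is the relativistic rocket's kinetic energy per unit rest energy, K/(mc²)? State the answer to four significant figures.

γ = Δt/Δτ = 55.95/44.7 = 1.25168.
Since K = (γ−1)mc², K/(mc²) = 1.25168 − 1 = 0.2517.

0.2517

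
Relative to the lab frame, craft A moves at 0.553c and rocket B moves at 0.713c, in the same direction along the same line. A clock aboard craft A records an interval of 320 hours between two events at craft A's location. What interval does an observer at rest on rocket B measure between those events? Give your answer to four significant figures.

331.8 hours

Speed of craft A in rocket B's frame: u = (v_A − v_B)/(1 − v_A v_B/c²) = (0.553 − 0.713)/(1 − 0.553×0.713) = −0.16/0.605711 = −0.26415; |u| = 0.26415c.
γ for this relative speed: γ = 1/√(1 − 0.0697752) = 1.0368.
The clock on craft A records proper time, so rocket B measures Δt = γΔτ = 1.0368 × 320 = 331.8 hours.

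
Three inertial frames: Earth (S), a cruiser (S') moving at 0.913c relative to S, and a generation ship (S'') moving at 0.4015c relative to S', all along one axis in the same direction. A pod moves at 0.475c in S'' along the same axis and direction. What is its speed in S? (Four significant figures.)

0.9863c

Compose velocities in two stages. Stage 1 (into S'): u₁ = (0.475+0.4015)/(1+0.475×0.4015) = 0.73611.
Stage 2 (into S): u = (0.73611+0.913)/(1+0.73611×0.913) = 0.98627, so the speed is 0.9863c.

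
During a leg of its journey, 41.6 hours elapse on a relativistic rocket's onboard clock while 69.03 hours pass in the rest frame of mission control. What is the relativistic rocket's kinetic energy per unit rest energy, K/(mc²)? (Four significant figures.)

0.6594

The time-dilation ratio gives γ = 69.03/41.6 = 1.65938.
K/(mc²) = γ − 1 = 1.65938 − 1 = 0.6594.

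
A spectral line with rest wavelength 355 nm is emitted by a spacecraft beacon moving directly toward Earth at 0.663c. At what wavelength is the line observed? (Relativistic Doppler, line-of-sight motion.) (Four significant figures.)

Relativistic Doppler for wavelength: λ_obs = λ_src · √((1−β)/(1+β)).
With β = 0.663: factor = √(0.337/1.663) = 0.45016.
λ_obs = 355 × 0.45016 = 159.8 nm.

159.8 nm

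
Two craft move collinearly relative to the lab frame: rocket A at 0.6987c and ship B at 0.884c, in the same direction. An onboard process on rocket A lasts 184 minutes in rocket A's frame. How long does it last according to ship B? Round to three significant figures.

210 minutes

The velocity of rocket A relative to ship B is (0.6987 − 0.884)c / (1 − 0.6987×0.884) = −0.48464c; relative speed 0.48464c.
γ for this relative speed: γ = 1/√(1 − 0.234876) = 1.1432.
Rocket A's interval is proper; time dilation gives Δt_B = γΔτ = 1.1432 × 184 minutes = 210 minutes.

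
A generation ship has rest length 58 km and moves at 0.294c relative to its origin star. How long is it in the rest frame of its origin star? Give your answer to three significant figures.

55.4 km

γ = 1/√(1 − β²) = 1/√(1 − 0.086436) = 1/√0.913564 = 1/0.955805 = 1.0462.
Along the direction of motion the measured length is L₀/γ = 58/1.0462 = 55.4 km.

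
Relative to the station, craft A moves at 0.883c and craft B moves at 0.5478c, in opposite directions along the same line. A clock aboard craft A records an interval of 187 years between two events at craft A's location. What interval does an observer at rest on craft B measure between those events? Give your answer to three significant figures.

707 years

Transform craft A's velocity into craft B's frame: (0.883 + 0.5478)/(1 + 0.883·0.5478) = 1.4308/1.4837074, so the relative speed is 0.96434c.
At |u| = 0.96434c, γ = (1 − 0.929952)^(−1/2) = 3.7783.
The clock on craft A records proper time, so craft B measures Δt = γΔτ = 3.7783 × 187 = 707 years.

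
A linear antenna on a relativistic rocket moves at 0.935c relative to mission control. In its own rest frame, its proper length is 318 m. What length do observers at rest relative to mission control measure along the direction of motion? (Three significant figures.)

γ = 1/√(1 − β²) = 1/√(1 − 0.874225) = 1/√0.125775 = 1/0.354648 = 2.8197.
Length contraction: L = L₀/γ = 318/2.8197 = 113 m.

113 m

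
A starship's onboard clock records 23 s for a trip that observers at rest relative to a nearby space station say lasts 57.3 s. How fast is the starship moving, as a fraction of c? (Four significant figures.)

0.9159c

γ = Δt/Δτ = 57.3/23 = 2.4913.
β = √(1 − 1/γ²) = √(1 − 0.161119) = √0.838881 = 0.9159.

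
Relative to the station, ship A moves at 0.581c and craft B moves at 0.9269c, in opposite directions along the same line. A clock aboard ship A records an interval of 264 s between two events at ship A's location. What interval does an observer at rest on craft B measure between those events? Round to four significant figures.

1330 s

Transform ship A's velocity into craft B's frame: (0.581 + 0.9269)/(1 + 0.581·0.9269) = 1.5079/1.5385289, so the relative speed is 0.98009c.
At |u| = 0.98009c, γ = (1 − 0.960576)^(−1/2) = 5.0364.
Ship A's interval is proper; time dilation gives Δt_B = γΔτ = 5.0364 × 264 s = 1330 s.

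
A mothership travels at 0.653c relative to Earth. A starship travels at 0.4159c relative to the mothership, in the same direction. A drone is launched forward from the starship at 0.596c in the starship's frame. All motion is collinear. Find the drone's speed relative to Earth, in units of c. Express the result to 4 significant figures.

0.9571c

First combine the drone and starship (S''→S'): u₁ = (0.596 + 0.4159)/(1 + 0.596×0.4159) = 1.0119/1.2478764 = 0.8109.
Then combine with the mothership (S'→S): u = (0.8109 + 0.653)/(1 + 0.8109×0.653) = 1.4639/1.5295177 = 0.9571.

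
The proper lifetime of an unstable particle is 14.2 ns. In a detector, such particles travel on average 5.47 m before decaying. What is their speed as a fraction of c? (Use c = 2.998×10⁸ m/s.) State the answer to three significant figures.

0.789c

Lab distance = (lab lifetime)·v = γτ·βc, so βγ = d/(cτ) = 5.470/(2.998×10⁸ × 1.420×10^-8) = 1.2849.
With βγ = 1.2849: γ² = 1 + (βγ)² = 2.65097, and β = (βγ)/γ = 1.2849/1.62818 = 0.789.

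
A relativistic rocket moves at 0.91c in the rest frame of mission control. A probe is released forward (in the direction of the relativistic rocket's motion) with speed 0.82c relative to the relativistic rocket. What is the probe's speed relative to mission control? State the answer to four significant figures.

In units of c, u = (u' + v)/(1 + u'v) with u' = 0.82 and v = 0.91.
Numerator: 0.82 + 0.91 = 1.73. Denominator: 1 + (0.82)(0.91) = 1.7462.
u = 1.73/1.7462 = 0.99072, so the speed is 0.9907c.

0.9907c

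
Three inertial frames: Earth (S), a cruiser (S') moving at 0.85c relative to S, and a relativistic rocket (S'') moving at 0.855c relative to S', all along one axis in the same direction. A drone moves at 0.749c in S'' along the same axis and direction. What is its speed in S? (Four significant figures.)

0.9982c

Compose velocities in two stages. Stage 1 (into S'): u₁ = (0.749+0.855)/(1+0.749×0.855) = 0.97781.
Stage 2 (into S): u = (0.97781+0.85)/(1+0.97781×0.85) = 0.99818, so the speed is 0.9982c.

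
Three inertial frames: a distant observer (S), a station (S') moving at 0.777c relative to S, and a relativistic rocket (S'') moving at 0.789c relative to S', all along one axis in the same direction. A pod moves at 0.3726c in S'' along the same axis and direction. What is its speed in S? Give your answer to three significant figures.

0.987c

Compose velocities in two stages. Stage 1 (into S'): u₁ = (0.3726+0.789)/(1+0.3726×0.789) = 0.89769.
Stage 2 (into S): u = (0.89769+0.777)/(1+0.89769×0.777) = 0.98656, so the speed is 0.987c.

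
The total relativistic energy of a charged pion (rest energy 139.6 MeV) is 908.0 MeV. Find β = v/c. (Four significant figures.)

0.9881

γ = E/(mc²) = 908.0/139.6 = 6.5043.
β = √(1 − 1/γ²) = √(1 − 0.0236374) = √0.9763626 = 0.9881.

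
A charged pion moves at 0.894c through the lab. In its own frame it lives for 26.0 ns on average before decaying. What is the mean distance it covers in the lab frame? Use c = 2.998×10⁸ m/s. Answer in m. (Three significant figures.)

Lorentz factor: γ = (1 − 0.799236)^(−1/2) = 2.2318.
Lab-frame lifetime: Δt = γτ = 2.2318 × 26.0 ns = 58.027 ns.
Distance: d = vΔt = 0.894 × 2.998×10⁸ m/s × 5.8027×10^-8 s = 15.6 m.

15.6 m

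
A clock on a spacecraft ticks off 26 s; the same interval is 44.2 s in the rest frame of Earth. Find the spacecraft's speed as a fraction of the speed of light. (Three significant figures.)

0.809c

γ = Δt/Δτ = 44.2/26 = 1.7.
β = √(1 − 1/γ²) = √(1 − 0.346021) = √0.653979 = 0.809.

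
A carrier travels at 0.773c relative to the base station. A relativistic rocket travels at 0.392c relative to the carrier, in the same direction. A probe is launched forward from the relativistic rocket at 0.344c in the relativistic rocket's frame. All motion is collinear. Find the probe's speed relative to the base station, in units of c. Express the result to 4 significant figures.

Compose velocities in two stages. Stage 1 (into S'): u₁ = (0.344+0.392)/(1+0.344×0.392) = 0.64855.
Stage 2 (into S): u = (0.64855+0.773)/(1+0.64855×0.773) = 0.94686, so the speed is 0.9469c.

0.9469c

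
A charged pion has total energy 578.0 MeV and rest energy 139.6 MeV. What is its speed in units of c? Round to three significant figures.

0.970c

Total energy E = γmc² gives γ = 578.0/139.6 = 4.1404.
Hence β = √(1 − 1/γ²) = √(1 − 0.0583331) = √0.9416669 = 0.970.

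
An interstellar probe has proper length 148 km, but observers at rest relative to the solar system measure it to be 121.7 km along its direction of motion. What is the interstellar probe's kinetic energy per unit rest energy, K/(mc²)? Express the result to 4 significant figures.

Length contraction gives γ = L₀/L = 148/121.7 = 1.21611.
Since K = (γ−1)mc², K/(mc²) = 1.21611 − 1 = 0.2161.

0.2161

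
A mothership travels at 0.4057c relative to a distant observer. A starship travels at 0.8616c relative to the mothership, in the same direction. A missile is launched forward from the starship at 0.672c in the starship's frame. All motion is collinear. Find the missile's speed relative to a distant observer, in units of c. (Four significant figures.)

0.9877c

Compose velocities in two stages. Stage 1 (into S'): u₁ = (0.672+0.8616)/(1+0.672×0.8616) = 0.97125.
Stage 2 (into S): u = (0.97125+0.4057)/(1+0.97125×0.4057) = 0.98774, so the speed is 0.9877c.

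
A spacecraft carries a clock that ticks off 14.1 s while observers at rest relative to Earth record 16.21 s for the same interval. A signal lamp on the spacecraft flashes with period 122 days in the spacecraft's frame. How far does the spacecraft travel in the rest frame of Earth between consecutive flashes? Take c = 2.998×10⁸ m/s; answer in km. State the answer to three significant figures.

γ = Δt/Δτ = 16.21/14.1 = 1.14965.
β = √(1 − 1/γ²) = 0.49335. Lab-frame period = γτ = 1.14965×122 days = 140.26 days. Distance = βc × γτ = 0.49335 × 2.998×10⁸ m/s × 12118464 s = 1.7924×10^15 m = 1.79×10^12 km.

1.79×10^12 km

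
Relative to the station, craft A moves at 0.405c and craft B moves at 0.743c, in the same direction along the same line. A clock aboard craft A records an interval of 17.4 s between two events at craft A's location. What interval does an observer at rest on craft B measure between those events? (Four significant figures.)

19.88 s

Speed of craft A in craft B's frame: u = (v_A − v_B)/(1 − v_A v_B/c²) = (0.405 − 0.743)/(1 − 0.405×0.743) = −0.338/0.699085 = −0.48349; |u| = 0.48349c.
γ for this relative speed: γ = 1/√(1 − 0.233763) = 1.1424.
The clock on craft A records proper time, so craft B measures Δt = γΔτ = 1.1424 × 17.4 = 19.88 s.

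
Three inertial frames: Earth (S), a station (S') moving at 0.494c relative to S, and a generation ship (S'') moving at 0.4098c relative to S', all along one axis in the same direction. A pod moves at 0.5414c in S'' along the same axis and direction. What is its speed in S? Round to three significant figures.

Apply u = (u'+v)/(1+u'v) twice. Pod in the station frame: (0.5414+0.4098)/(1+0.5414·0.4098) = 0.9512/1.22186572 = 0.77848c.
That velocity, transformed to the rest frame of Earth: (0.77848+0.494)/(1+0.77848·0.494) = 1.27248/1.38456912 = 0.91904c.

0.919c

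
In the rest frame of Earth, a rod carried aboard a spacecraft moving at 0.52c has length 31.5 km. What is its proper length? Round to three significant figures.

γ = 1/√(1 − β²) = 1/√(1 − 0.2704) = 1/√0.7296 = 1/0.854166 = 1.1707.
Proper length: L₀ = γ·L = 1.1707 × 31.5 = 36.9 km.

36.9 km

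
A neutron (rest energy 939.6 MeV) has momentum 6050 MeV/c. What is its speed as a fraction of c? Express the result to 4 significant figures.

0.9882c

βγ = pc/(mc²) = 6050/939.6 = 6.4389.
Since γ² = 1 + (βγ)² = 42.4594, γ = √42.4594 = 6.51609, and β = (βγ)/γ = 6.4389/6.51609 = 0.9882.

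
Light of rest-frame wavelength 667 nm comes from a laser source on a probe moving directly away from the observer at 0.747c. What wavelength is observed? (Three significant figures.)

1750 nm

Relativistic Doppler for wavelength: λ_obs = λ_src · √((1+β)/(1−β)).
With β = 0.747: factor = √(1.747/0.253) = 2.6278.
λ_obs = 667 × 2.6278 = 1750 nm.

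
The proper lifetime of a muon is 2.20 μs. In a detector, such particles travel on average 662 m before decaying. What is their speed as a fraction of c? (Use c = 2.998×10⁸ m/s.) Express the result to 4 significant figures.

Let x = d/(cτ) = 662.0 m / (2.998×10⁸ m/s × 2.200×10^-6 s) = 1.0037. Since d = βγcτ, x = βγ = β/√(1−β²).
Solving: β² = x²/(1+x²) = 1.00741/2.00741 = 0.501846, so β = 0.7084.

0.7084c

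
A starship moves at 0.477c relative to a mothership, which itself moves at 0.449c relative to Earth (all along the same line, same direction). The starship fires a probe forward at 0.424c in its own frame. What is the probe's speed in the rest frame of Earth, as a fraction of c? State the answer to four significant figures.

Compose velocities in two stages. Stage 1 (into S'): u₁ = (0.424+0.477)/(1+0.424×0.477) = 0.74943.
Stage 2 (into S): u = (0.74943+0.449)/(1+0.74943×0.449) = 0.8967, so the speed is 0.8967c.

0.8967c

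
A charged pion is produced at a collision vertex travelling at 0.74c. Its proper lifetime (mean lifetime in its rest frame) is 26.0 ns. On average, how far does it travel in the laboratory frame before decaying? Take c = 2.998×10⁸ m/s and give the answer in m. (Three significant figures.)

With β = 0.74, γ = 1/√(1 − 0.74²) = 1/√0.4524 = 1.4868.
Lab-frame lifetime: Δt = γτ = 1.4868 × 26.0 ns = 38.657 ns.
Distance: d = vΔt = 0.74 × 2.998×10⁸ m/s × 3.8657×10^-8 s = 8.58 m.

8.58 m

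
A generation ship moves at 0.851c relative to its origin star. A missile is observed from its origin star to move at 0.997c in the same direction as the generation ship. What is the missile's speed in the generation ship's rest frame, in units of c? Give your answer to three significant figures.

Transform to the generation ship's frame: u' = (u − v)/(1 − uv/c²).
u' = (0.997 − 0.851)/(1 − 0.997×0.851) = 0.146/0.151553 = 0.96336.
Speed in the generation ship's frame: 0.963c (in the same direction).

0.963c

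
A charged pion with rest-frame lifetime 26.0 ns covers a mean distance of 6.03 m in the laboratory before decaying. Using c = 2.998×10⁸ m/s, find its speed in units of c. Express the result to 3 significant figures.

Let x = d/(cτ) = 6.030 m / (2.998×10⁸ m/s × 2.600×10^-8 s) = 0.77359. Since d = βγcτ, x = βγ = β/√(1−β²).
Solving: β² = x²/(1+x²) = 0.598441/1.598441 = 0.37439, so β = 0.612.

0.612c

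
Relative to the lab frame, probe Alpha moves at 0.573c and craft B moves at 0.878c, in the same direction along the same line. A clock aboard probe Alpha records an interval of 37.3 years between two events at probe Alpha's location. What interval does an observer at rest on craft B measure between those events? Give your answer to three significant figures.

The velocity of probe Alpha relative to craft B is (0.573 − 0.878)c / (1 − 0.573×0.878) = −0.6138c; relative speed 0.6138c.
γ for this relative speed: γ = 1/√(1 − 0.37675) = 1.2667.
The clock on probe Alpha records proper time, so craft B measures Δt = γΔτ = 1.2667 × 37.3 = 47.2 years.

47.2 years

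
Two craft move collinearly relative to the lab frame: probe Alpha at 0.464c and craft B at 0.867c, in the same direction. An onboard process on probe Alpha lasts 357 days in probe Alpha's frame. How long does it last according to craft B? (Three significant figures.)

483 days

Speed of probe Alpha in craft B's frame: u = (v_A − v_B)/(1 − v_A v_B/c²) = (0.464 − 0.867)/(1 − 0.464×0.867) = −0.403/0.597712 = −0.67424; |u| = 0.67424c.
γ for this relative speed: γ = 1/√(1 − 0.4546) = 1.3541.
The clock on probe Alpha records proper time, so craft B measures Δt = γΔτ = 1.3541 × 357 = 483 days.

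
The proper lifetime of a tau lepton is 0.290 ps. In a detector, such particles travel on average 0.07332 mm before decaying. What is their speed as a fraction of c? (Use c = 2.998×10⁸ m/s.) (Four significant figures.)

0.6447c

Lab distance = (lab lifetime)·v = γτ·βc, so βγ = d/(cτ) = 7.332×10^-5/(2.998×10⁸ × 2.900×10^-13) = 0.84332.
With βγ = 0.84332: γ² = 1 + (βγ)² = 1.711189, and β = (βγ)/γ = 0.84332/1.30812 = 0.6447.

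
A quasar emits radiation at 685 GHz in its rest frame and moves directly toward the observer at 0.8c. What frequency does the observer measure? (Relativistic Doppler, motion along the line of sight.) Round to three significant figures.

2060 GHz

Relativistic Doppler (source moving toward): f_obs = f_src · √((1+β)/(1−β)).
With β = 0.8: factor = √(1.8/0.2) = 3.
f_obs = 685 × 3 = 2060 GHz.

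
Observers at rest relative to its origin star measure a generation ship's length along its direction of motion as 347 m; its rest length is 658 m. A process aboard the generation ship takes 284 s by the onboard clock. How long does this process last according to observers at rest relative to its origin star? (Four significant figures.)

538.5 s

γ = L₀/L = 658/347 = 1.89625.
The same γ dilates the second interval: 1.89625 × 284 s = 538.5 s.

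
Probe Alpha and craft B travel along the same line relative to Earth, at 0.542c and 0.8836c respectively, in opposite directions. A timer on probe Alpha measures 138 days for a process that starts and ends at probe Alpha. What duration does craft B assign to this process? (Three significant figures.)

Speed of probe Alpha in craft B's frame: u = (v_A + v_B)/(1 + v_A v_B/c²) = (0.542 + 0.8836)/(1 + 0.542×0.8836) = 1.4256/1.4789112 = 0.96395; |u| = 0.96395c.
γ for this relative speed: γ = 1/√(1 − 0.9292) = 3.7582.
Probe Alpha's interval is proper; time dilation gives Δt_B = γΔτ = 3.7582 × 138 days = 519 days.

519 days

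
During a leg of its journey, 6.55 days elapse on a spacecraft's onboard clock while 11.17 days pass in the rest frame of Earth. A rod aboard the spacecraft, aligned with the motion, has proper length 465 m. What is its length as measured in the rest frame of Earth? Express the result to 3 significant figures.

γ = Δt/Δτ = 11.17/6.55 = 1.70534.
L = L₀/γ = 465/1.70534 = 273 m.

273 m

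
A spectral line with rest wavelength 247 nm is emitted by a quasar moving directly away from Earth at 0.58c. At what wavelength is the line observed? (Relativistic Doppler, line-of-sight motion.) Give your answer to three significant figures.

Relativistic Doppler for wavelength: λ_obs = λ_src · √((1+β)/(1−β)).
With β = 0.58: factor = √(1.58/0.42) = 1.9396.
λ_obs = 247 × 1.9396 = 479 nm.

479 nm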